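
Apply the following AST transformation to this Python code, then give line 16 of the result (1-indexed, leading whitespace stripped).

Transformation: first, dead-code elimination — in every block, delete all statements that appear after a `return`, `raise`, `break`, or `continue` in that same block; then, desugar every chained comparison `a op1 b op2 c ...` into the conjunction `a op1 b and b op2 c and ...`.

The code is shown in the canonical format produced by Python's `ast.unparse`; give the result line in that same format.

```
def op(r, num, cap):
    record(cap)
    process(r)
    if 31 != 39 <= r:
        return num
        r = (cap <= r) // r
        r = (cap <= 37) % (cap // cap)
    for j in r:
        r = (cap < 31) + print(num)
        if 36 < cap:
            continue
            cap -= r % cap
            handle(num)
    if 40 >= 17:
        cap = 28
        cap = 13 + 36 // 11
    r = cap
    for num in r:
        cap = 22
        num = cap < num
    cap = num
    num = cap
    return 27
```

Transformed code:
def op(r, num, cap):
    record(cap)
    process(r)
    if 31 != 39 and 39 <= r:
        return num
    for j in r:
        r = (cap < 31) + print(num)
        if 36 < cap:
            continue
    if 40 >= 17:
        cap = 28
        cap = 13 + 36 // 11
    r = cap
    for num in r:
        cap = 22
        num = cap < num
    cap = num
    num = cap
    return 27

num = cap < num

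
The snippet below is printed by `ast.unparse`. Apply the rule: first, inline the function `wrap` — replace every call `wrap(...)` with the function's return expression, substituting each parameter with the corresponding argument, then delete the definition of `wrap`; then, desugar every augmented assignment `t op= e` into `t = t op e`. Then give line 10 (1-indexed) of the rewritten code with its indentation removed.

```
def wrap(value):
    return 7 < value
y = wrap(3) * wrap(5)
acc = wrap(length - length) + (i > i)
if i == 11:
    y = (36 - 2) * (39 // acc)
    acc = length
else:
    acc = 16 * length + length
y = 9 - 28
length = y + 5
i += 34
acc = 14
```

Transformed code:
y = (7 < 3) * (7 < 5)
acc = (7 < length - length) + (i > i)
if i == 11:
    y = (36 - 2) * (39 // acc)
    acc = length
else:
    acc = 16 * length + length
y = 9 - 28
length = y + 5
i = i + 34
acc = 14

i = i + 34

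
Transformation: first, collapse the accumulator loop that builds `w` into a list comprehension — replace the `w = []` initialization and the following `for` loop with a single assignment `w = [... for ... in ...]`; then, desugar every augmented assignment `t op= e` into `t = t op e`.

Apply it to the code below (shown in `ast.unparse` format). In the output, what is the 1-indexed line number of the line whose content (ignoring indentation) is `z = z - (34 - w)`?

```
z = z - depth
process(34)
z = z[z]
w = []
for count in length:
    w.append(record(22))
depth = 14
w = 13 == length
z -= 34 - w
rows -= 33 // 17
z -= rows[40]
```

7

Transformed code:
z = z - depth
process(34)
z = z[z]
w = [record(22) for count in length]
depth = 14
w = 13 == length
z = z - (34 - w)
rows = rows - 33 // 17
z = z - rows[40]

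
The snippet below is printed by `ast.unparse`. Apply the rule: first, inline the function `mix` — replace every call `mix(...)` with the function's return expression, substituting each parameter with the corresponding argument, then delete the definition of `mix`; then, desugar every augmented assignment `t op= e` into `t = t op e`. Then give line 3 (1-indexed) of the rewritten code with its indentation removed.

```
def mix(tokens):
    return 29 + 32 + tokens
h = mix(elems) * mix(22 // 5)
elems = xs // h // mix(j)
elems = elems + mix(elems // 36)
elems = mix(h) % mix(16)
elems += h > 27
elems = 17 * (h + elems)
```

elems = elems + (29 + 32 + elems // 36)

Transformed code:
h = (29 + 32 + elems) * (29 + 32 + 22 // 5)
elems = xs // h // (29 + 32 + j)
elems = elems + (29 + 32 + elems // 36)
elems = (29 + 32 + h) % (29 + 32 + 16)
elems = elems + (h > 27)
elems = 17 * (h + elems)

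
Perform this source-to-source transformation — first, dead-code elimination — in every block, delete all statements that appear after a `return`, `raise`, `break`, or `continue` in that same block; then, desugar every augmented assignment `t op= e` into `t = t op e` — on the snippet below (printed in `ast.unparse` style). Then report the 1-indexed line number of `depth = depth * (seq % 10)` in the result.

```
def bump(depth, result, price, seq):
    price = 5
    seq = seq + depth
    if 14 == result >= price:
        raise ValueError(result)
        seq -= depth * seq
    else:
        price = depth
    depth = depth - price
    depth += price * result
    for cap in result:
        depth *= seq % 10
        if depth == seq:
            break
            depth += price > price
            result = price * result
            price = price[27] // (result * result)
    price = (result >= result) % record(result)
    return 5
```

Transformed code:
def bump(depth, result, price, seq):
    price = 5
    seq = seq + depth
    if 14 == result >= price:
        raise ValueError(result)
    else:
        price = depth
    depth = depth - price
    depth = depth + price * result
    for cap in result:
        depth = depth * (seq % 10)
        if depth == seq:
            break
    price = (result >= result) % record(result)
    return 5

11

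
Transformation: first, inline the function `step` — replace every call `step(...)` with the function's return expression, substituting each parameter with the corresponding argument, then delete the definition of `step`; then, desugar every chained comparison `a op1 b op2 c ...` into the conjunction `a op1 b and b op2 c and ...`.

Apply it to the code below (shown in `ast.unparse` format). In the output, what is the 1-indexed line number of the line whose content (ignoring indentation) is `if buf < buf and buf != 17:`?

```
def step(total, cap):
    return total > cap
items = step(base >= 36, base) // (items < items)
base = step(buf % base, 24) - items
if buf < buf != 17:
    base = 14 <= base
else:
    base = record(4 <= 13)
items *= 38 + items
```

Transformed code:
items = ((base >= 36) > base) // (items < items)
base = (buf % base > 24) - items
if buf < buf and buf != 17:
    base = 14 <= base
else:
    base = record(4 <= 13)
items *= 38 + items

3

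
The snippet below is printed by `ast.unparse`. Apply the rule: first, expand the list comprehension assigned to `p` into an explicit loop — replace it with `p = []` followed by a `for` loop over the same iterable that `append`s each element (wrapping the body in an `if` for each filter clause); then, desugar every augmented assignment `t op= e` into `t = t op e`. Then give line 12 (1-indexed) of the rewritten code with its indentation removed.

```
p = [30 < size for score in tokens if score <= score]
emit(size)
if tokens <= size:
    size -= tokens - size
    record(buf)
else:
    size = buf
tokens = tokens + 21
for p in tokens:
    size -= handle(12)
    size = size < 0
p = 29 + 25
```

for p in tokens:

Transformed code:
p = []
for score in tokens:
    if score <= score:
        p.append(30 < size)
emit(size)
if tokens <= size:
    size = size - (tokens - size)
    record(buf)
else:
    size = buf
tokens = tokens + 21
for p in tokens:
    size = size - handle(12)
    size = size < 0
p = 29 + 25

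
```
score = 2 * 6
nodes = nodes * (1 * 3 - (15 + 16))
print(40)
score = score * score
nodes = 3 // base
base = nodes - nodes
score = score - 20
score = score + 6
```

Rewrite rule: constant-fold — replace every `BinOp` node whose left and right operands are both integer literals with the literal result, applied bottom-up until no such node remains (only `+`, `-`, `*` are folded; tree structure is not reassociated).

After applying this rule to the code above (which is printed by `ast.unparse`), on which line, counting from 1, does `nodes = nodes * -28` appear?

2

Transformed code:
score = 12
nodes = nodes * -28
print(40)
score = score * score
nodes = 3 // base
base = nodes - nodes
score = score - 20
score = score + 6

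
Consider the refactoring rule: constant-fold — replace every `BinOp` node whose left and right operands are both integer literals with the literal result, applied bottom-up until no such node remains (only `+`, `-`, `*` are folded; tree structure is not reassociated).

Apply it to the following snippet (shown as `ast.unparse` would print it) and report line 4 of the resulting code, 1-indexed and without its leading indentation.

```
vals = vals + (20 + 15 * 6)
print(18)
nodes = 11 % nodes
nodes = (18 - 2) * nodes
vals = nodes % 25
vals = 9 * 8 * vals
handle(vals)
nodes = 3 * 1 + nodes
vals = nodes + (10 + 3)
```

Transformed code:
vals = vals + 110
print(18)
nodes = 11 % nodes
nodes = 16 * nodes
vals = nodes % 25
vals = 72 * vals
handle(vals)
nodes = 3 + nodes
vals = nodes + 13

nodes = 16 * nodes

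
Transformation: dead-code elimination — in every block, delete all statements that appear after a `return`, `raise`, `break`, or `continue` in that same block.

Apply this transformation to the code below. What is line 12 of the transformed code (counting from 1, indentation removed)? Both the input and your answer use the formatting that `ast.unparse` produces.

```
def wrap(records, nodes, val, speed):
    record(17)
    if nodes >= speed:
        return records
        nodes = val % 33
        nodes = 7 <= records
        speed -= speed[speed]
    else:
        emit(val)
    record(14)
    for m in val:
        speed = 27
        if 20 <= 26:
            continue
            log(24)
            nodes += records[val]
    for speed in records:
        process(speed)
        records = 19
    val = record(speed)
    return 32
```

Transformed code:
def wrap(records, nodes, val, speed):
    record(17)
    if nodes >= speed:
        return records
    else:
        emit(val)
    record(14)
    for m in val:
        speed = 27
        if 20 <= 26:
            continue
    for speed in records:
        process(speed)
        records = 19
    val = record(speed)
    return 32

for speed in records:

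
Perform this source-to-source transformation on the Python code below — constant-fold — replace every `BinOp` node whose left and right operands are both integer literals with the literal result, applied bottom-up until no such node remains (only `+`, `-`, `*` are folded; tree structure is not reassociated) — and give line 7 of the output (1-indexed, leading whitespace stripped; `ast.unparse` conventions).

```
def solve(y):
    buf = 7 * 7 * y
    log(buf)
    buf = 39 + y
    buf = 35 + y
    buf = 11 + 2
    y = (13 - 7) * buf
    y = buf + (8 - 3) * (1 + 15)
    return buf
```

Transformed code:
def solve(y):
    buf = 49 * y
    log(buf)
    buf = 39 + y
    buf = 35 + y
    buf = 13
    y = 6 * buf
    y = buf + 80
    return buf

y = 6 * buf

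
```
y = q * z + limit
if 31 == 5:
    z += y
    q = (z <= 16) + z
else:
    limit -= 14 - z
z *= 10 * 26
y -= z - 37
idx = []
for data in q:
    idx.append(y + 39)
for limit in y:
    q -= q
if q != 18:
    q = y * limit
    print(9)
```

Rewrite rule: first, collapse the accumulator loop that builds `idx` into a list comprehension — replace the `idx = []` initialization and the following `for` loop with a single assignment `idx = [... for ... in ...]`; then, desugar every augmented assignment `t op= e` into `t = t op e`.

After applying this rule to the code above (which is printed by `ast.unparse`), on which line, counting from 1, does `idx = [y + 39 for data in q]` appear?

9

Transformed code:
y = q * z + limit
if 31 == 5:
    z = z + y
    q = (z <= 16) + z
else:
    limit = limit - (14 - z)
z = z * (10 * 26)
y = y - (z - 37)
idx = [y + 39 for data in q]
for limit in y:
    q = q - q
if q != 18:
    q = y * limit
    print(9)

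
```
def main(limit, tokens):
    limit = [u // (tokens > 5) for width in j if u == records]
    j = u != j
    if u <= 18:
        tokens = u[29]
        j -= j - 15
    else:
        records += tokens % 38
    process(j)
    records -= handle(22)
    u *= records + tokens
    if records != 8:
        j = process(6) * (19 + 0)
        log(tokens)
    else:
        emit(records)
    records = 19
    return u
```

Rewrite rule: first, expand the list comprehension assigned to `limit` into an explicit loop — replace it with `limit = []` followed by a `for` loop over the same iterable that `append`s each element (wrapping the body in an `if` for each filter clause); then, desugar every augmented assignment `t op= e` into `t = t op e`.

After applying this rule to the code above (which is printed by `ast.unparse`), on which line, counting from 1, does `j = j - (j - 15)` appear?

Transformed code:
def main(limit, tokens):
    limit = []
    for width in j:
        if u == records:
            limit.append(u // (tokens > 5))
    j = u != j
    if u <= 18:
        tokens = u[29]
        j = j - (j - 15)
    else:
        records = records + tokens % 38
    process(j)
    records = records - handle(22)
    u = u * (records + tokens)
    if records != 8:
        j = process(6) * (19 + 0)
        log(tokens)
    else:
        emit(records)
    records = 19
    return u

9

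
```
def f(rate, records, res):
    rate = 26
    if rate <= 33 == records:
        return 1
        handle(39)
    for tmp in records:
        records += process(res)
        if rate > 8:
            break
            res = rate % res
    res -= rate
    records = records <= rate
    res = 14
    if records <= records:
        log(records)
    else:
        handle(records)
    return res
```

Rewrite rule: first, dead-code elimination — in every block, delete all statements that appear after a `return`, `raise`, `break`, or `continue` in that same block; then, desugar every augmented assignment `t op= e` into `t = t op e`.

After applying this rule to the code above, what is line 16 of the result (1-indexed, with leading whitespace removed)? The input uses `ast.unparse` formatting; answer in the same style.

return res

Transformed code:
def f(rate, records, res):
    rate = 26
    if rate <= 33 == records:
        return 1
    for tmp in records:
        records = records + process(res)
        if rate > 8:
            break
    res = res - rate
    records = records <= rate
    res = 14
    if records <= records:
        log(records)
    else:
        handle(records)
    return res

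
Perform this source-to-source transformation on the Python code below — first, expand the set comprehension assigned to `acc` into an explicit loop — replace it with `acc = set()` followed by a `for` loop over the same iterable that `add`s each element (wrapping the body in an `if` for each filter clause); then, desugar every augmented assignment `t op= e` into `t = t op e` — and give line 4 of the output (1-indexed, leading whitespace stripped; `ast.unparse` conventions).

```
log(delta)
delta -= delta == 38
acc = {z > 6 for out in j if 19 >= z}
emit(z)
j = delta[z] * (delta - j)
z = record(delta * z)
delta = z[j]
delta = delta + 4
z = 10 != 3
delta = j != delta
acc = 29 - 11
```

Transformed code:
log(delta)
delta = delta - (delta == 38)
acc = set()
for out in j:
    if 19 >= z:
        acc.add(z > 6)
emit(z)
j = delta[z] * (delta - j)
z = record(delta * z)
delta = z[j]
delta = delta + 4
z = 10 != 3
delta = j != delta
acc = 29 - 11

for out in j:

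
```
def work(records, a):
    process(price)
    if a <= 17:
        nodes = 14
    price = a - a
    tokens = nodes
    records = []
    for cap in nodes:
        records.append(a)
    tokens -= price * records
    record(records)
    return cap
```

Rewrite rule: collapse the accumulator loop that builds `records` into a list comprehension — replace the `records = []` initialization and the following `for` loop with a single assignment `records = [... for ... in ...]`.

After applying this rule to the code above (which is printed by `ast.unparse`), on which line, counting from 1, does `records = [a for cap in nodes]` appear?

7

Transformed code:
def work(records, a):
    process(price)
    if a <= 17:
        nodes = 14
    price = a - a
    tokens = nodes
    records = [a for cap in nodes]
    tokens -= price * records
    record(records)
    return cap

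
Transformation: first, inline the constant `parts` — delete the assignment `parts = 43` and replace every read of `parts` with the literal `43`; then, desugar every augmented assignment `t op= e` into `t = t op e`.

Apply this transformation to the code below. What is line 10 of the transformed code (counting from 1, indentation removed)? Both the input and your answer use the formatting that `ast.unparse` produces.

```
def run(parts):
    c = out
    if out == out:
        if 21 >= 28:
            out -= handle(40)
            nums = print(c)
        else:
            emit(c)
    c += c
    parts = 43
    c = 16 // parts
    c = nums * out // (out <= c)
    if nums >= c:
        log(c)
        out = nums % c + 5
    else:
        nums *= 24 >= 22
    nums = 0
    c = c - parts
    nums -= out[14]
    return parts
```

Transformed code:
def run(parts):
    c = out
    if out == out:
        if 21 >= 28:
            out = out - handle(40)
            nums = print(c)
        else:
            emit(c)
    c = c + c
    c = 16 // 43
    c = nums * out // (out <= c)
    if nums >= c:
        log(c)
        out = nums % c + 5
    else:
        nums = nums * (24 >= 22)
    nums = 0
    c = c - 43
    nums = nums - out[14]
    return 43

c = 16 // 43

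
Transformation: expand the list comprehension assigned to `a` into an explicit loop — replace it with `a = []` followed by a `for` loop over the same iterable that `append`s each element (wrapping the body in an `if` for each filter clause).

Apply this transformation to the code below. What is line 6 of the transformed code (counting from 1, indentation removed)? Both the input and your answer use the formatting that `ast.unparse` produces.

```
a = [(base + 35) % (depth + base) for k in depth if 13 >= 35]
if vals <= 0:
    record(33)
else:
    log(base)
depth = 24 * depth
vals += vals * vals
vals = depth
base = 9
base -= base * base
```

Transformed code:
a = []
for k in depth:
    if 13 >= 35:
        a.append((base + 35) % (depth + base))
if vals <= 0:
    record(33)
else:
    log(base)
depth = 24 * depth
vals += vals * vals
vals = depth
base = 9
base -= base * base

record(33)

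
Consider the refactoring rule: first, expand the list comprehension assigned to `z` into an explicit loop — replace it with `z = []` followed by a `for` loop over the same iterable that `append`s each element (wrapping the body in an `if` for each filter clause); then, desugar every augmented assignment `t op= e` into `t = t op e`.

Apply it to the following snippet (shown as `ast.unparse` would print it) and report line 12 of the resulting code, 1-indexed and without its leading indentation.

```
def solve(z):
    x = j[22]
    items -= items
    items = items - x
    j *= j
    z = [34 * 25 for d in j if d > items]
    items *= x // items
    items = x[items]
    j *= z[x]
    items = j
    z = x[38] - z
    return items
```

Transformed code:
def solve(z):
    x = j[22]
    items = items - items
    items = items - x
    j = j * j
    z = []
    for d in j:
        if d > items:
            z.append(34 * 25)
    items = items * (x // items)
    items = x[items]
    j = j * z[x]
    items = j
    z = x[38] - z
    return items

j = j * z[x]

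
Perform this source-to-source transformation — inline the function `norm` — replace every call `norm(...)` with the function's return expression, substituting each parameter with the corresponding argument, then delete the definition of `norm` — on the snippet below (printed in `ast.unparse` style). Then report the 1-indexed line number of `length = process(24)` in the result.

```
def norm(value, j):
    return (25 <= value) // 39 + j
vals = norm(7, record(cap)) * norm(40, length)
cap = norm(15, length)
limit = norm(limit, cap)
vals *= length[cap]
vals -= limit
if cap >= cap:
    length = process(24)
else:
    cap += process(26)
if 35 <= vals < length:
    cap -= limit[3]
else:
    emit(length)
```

7

Transformed code:
vals = ((25 <= 7) // 39 + record(cap)) * ((25 <= 40) // 39 + length)
cap = (25 <= 15) // 39 + length
limit = (25 <= limit) // 39 + cap
vals *= length[cap]
vals -= limit
if cap >= cap:
    length = process(24)
else:
    cap += process(26)
if 35 <= vals < length:
    cap -= limit[3]
else:
    emit(length)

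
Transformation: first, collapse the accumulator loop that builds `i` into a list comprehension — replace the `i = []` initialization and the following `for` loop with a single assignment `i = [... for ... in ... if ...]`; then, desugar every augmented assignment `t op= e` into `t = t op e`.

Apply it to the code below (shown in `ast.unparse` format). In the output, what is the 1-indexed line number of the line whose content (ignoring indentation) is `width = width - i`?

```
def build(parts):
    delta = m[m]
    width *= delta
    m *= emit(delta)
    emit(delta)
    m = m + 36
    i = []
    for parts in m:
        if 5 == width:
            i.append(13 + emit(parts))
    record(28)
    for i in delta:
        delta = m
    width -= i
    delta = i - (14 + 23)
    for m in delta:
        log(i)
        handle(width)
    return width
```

Transformed code:
def build(parts):
    delta = m[m]
    width = width * delta
    m = m * emit(delta)
    emit(delta)
    m = m + 36
    i = [13 + emit(parts) for parts in m if 5 == width]
    record(28)
    for i in delta:
        delta = m
    width = width - i
    delta = i - (14 + 23)
    for m in delta:
        log(i)
        handle(width)
    return width

11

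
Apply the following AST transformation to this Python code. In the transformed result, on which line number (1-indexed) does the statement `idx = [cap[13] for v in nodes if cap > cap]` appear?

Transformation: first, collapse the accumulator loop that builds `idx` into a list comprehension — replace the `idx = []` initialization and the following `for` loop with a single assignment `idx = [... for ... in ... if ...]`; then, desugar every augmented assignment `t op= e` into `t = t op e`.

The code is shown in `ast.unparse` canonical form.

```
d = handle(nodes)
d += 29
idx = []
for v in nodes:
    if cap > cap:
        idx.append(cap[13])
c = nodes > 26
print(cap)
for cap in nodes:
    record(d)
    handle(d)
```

Transformed code:
d = handle(nodes)
d = d + 29
idx = [cap[13] for v in nodes if cap > cap]
c = nodes > 26
print(cap)
for cap in nodes:
    record(d)
    handle(d)

3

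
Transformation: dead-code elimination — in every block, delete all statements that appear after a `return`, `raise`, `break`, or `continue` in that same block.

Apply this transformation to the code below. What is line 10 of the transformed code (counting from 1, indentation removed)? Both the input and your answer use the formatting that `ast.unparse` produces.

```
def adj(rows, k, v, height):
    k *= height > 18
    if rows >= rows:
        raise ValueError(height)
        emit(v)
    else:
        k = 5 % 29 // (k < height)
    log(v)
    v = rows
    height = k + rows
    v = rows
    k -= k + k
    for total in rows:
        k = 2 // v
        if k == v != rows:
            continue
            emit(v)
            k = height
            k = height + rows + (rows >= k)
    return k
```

v = rows

Transformed code:
def adj(rows, k, v, height):
    k *= height > 18
    if rows >= rows:
        raise ValueError(height)
    else:
        k = 5 % 29 // (k < height)
    log(v)
    v = rows
    height = k + rows
    v = rows
    k -= k + k
    for total in rows:
        k = 2 // v
        if k == v != rows:
            continue
    return k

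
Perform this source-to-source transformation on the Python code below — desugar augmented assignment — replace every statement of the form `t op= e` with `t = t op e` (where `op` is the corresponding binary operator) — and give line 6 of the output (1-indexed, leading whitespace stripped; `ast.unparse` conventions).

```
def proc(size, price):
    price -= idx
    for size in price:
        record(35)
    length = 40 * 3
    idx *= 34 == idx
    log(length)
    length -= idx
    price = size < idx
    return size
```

idx = idx * (34 == idx)

Transformed code:
def proc(size, price):
    price = price - idx
    for size in price:
        record(35)
    length = 40 * 3
    idx = idx * (34 == idx)
    log(length)
    length = length - idx
    price = size < idx
    return size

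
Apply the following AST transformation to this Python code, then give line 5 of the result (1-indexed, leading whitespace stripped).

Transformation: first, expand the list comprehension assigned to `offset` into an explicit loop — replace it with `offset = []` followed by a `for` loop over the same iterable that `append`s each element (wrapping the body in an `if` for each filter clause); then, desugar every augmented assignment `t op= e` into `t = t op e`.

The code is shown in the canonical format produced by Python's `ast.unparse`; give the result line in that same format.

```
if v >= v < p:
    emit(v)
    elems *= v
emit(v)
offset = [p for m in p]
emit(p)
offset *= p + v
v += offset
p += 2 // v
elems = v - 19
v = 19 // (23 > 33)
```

offset = []

Transformed code:
if v >= v < p:
    emit(v)
    elems = elems * v
emit(v)
offset = []
for m in p:
    offset.append(p)
emit(p)
offset = offset * (p + v)
v = v + offset
p = p + 2 // v
elems = v - 19
v = 19 // (23 > 33)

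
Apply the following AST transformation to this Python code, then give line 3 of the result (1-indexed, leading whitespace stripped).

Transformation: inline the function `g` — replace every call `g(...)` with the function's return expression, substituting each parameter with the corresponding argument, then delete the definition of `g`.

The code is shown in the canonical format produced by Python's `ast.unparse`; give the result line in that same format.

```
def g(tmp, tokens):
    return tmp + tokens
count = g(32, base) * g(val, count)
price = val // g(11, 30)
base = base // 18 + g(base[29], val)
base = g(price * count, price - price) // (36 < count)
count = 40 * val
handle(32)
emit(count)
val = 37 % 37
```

Transformed code:
count = (32 + base) * (val + count)
price = val // (11 + 30)
base = base // 18 + (base[29] + val)
base = (price * count + (price - price)) // (36 < count)
count = 40 * val
handle(32)
emit(count)
val = 37 % 37

base = base // 18 + (base[29] + val)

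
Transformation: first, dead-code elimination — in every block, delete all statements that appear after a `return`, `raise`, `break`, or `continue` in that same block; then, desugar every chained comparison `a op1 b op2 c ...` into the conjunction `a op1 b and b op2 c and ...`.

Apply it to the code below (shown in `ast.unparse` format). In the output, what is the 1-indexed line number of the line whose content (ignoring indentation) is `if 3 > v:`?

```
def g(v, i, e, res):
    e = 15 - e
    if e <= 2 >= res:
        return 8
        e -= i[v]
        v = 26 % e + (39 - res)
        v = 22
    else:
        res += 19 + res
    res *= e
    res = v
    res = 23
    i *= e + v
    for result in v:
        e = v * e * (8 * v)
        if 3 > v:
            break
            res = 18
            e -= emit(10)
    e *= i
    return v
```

13

Transformed code:
def g(v, i, e, res):
    e = 15 - e
    if e <= 2 and 2 >= res:
        return 8
    else:
        res += 19 + res
    res *= e
    res = v
    res = 23
    i *= e + v
    for result in v:
        e = v * e * (8 * v)
        if 3 > v:
            break
    e *= i
    return v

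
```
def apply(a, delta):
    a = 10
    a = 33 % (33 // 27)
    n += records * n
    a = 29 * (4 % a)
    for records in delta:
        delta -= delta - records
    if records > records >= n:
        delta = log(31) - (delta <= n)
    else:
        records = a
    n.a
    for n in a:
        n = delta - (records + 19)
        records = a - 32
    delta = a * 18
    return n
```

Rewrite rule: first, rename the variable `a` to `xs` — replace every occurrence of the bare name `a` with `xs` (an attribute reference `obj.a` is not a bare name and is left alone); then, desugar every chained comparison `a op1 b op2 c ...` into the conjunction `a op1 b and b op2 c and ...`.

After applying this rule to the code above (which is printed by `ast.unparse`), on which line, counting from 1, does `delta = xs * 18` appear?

Transformed code:
def apply(xs, delta):
    xs = 10
    xs = 33 % (33 // 27)
    n += records * n
    xs = 29 * (4 % xs)
    for records in delta:
        delta -= delta - records
    if records > records and records >= n:
        delta = log(31) - (delta <= n)
    else:
        records = xs
    n.a
    for n in xs:
        n = delta - (records + 19)
        records = xs - 32
    delta = xs * 18
    return n

16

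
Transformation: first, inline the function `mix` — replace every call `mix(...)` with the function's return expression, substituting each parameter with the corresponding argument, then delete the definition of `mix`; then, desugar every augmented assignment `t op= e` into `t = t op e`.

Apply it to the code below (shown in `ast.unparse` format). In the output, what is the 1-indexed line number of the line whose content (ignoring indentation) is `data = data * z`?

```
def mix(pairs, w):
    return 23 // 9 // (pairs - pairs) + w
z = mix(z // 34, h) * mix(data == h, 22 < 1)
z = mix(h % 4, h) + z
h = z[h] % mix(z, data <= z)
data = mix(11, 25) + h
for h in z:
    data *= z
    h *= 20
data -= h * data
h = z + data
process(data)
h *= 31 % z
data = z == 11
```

6

Transformed code:
z = (23 // 9 // (z // 34 - z // 34) + h) * (23 // 9 // ((data == h) - (data == h)) + (22 < 1))
z = 23 // 9 // (h % 4 - h % 4) + h + z
h = z[h] % (23 // 9 // (z - z) + (data <= z))
data = 23 // 9 // (11 - 11) + 25 + h
for h in z:
    data = data * z
    h = h * 20
data = data - h * data
h = z + data
process(data)
h = h * (31 % z)
data = z == 11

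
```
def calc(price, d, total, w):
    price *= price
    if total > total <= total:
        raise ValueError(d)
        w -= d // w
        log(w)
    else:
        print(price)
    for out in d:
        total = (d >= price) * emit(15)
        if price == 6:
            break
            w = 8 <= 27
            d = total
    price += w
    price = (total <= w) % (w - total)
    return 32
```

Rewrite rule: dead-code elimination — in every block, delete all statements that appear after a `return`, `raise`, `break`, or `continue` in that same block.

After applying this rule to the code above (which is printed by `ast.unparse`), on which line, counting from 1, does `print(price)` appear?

Transformed code:
def calc(price, d, total, w):
    price *= price
    if total > total <= total:
        raise ValueError(d)
    else:
        print(price)
    for out in d:
        total = (d >= price) * emit(15)
        if price == 6:
            break
    price += w
    price = (total <= w) % (w - total)
    return 32

6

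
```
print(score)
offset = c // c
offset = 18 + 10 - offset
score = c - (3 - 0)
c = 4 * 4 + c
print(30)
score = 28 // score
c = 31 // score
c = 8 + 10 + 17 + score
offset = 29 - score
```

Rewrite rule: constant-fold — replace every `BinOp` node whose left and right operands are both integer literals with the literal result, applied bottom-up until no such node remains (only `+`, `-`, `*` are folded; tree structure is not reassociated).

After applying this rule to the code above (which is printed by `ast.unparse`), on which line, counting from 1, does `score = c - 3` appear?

Transformed code:
print(score)
offset = c // c
offset = 28 - offset
score = c - 3
c = 16 + c
print(30)
score = 28 // score
c = 31 // score
c = 35 + score
offset = 29 - score

4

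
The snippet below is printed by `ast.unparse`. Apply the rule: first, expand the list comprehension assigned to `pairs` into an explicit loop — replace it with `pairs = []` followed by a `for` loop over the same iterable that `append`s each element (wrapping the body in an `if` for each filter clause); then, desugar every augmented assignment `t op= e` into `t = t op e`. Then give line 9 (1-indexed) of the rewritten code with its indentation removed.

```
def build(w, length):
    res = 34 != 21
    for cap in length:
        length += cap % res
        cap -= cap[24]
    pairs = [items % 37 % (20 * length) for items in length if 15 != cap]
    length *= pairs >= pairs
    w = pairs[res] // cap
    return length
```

pairs.append(items % 37 % (20 * length))

Transformed code:
def build(w, length):
    res = 34 != 21
    for cap in length:
        length = length + cap % res
        cap = cap - cap[24]
    pairs = []
    for items in length:
        if 15 != cap:
            pairs.append(items % 37 % (20 * length))
    length = length * (pairs >= pairs)
    w = pairs[res] // cap
    return length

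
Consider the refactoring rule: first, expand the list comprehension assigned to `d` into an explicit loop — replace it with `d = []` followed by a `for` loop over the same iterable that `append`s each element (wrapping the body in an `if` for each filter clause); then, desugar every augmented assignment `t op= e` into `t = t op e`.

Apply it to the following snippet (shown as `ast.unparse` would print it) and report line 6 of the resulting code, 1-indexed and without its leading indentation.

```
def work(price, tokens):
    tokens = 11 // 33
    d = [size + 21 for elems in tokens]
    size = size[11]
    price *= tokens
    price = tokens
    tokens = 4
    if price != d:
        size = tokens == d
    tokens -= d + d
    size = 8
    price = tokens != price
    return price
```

size = size[11]

Transformed code:
def work(price, tokens):
    tokens = 11 // 33
    d = []
    for elems in tokens:
        d.append(size + 21)
    size = size[11]
    price = price * tokens
    price = tokens
    tokens = 4
    if price != d:
        size = tokens == d
    tokens = tokens - (d + d)
    size = 8
    price = tokens != price
    return price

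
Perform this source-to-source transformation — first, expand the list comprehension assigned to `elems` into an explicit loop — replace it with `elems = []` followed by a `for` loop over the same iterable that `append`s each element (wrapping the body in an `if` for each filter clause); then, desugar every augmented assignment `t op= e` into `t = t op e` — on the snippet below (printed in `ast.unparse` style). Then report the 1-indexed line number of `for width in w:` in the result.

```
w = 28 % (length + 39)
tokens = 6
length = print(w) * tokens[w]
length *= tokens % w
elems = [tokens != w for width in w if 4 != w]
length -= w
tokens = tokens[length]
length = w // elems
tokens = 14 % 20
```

Transformed code:
w = 28 % (length + 39)
tokens = 6
length = print(w) * tokens[w]
length = length * (tokens % w)
elems = []
for width in w:
    if 4 != w:
        elems.append(tokens != w)
length = length - w
tokens = tokens[length]
length = w // elems
tokens = 14 % 20

6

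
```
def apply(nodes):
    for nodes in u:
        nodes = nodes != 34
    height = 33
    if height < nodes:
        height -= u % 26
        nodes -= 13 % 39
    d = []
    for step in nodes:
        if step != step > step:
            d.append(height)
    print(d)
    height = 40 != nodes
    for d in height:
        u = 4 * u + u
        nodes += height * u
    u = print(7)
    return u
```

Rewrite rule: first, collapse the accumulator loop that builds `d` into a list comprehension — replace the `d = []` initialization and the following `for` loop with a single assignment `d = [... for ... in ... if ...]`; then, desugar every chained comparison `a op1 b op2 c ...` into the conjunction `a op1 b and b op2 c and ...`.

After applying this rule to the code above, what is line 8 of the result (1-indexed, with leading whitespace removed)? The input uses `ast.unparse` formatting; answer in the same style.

d = [height for step in nodes if step != step and step > step]

Transformed code:
def apply(nodes):
    for nodes in u:
        nodes = nodes != 34
    height = 33
    if height < nodes:
        height -= u % 26
        nodes -= 13 % 39
    d = [height for step in nodes if step != step and step > step]
    print(d)
    height = 40 != nodes
    for d in height:
        u = 4 * u + u
        nodes += height * u
    u = print(7)
    return u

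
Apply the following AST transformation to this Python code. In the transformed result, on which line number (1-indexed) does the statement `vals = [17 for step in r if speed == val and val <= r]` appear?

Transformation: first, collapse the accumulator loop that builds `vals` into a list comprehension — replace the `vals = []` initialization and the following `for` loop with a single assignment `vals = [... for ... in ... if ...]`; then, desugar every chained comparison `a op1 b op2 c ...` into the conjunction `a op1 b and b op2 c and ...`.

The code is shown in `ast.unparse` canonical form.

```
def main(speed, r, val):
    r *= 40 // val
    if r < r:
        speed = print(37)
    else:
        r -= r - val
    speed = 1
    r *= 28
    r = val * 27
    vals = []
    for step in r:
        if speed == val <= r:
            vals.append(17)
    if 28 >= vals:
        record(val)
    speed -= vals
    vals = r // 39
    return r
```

10

Transformed code:
def main(speed, r, val):
    r *= 40 // val
    if r < r:
        speed = print(37)
    else:
        r -= r - val
    speed = 1
    r *= 28
    r = val * 27
    vals = [17 for step in r if speed == val and val <= r]
    if 28 >= vals:
        record(val)
    speed -= vals
    vals = r // 39
    return r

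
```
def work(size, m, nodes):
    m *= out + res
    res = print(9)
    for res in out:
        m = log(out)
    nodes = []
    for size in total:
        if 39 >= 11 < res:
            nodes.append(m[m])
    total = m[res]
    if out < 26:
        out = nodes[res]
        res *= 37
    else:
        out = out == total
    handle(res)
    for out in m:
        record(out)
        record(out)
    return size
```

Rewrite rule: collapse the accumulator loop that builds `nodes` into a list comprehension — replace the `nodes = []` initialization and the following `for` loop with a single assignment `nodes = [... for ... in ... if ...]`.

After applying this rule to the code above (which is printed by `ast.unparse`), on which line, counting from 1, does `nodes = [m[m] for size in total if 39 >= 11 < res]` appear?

Transformed code:
def work(size, m, nodes):
    m *= out + res
    res = print(9)
    for res in out:
        m = log(out)
    nodes = [m[m] for size in total if 39 >= 11 < res]
    total = m[res]
    if out < 26:
        out = nodes[res]
        res *= 37
    else:
        out = out == total
    handle(res)
    for out in m:
        record(out)
        record(out)
    return size

6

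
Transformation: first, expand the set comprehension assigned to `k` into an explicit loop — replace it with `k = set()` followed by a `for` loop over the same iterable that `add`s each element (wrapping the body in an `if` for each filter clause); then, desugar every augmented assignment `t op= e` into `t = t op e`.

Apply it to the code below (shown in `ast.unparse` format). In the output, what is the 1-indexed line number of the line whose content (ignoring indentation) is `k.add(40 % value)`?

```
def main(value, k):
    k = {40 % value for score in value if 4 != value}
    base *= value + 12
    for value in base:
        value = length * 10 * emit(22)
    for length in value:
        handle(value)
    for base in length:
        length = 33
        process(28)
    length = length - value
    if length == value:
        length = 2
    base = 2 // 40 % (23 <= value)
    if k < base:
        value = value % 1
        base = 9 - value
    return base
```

Transformed code:
def main(value, k):
    k = set()
    for score in value:
        if 4 != value:
            k.add(40 % value)
    base = base * (value + 12)
    for value in base:
        value = length * 10 * emit(22)
    for length in value:
        handle(value)
    for base in length:
        length = 33
        process(28)
    length = length - value
    if length == value:
        length = 2
    base = 2 // 40 % (23 <= value)
    if k < base:
        value = value % 1
        base = 9 - value
    return base

5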